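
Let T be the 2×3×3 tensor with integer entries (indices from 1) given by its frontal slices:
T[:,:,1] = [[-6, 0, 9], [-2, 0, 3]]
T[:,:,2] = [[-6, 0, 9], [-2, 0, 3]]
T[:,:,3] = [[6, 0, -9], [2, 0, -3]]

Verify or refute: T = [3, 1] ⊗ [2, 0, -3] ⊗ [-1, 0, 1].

No

Reconstruct entry (1,1,2) from the claimed factors: Σₗ aₗ[1]bₗ[1]cₗ[2] = (3)·(2)·(0) = 0, but T[1,1,2] = -6. The claim is false.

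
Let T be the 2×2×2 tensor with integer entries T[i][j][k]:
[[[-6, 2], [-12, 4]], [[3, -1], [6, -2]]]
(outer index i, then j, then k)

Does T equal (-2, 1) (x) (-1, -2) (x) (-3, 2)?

No

Reconstruct entry (0,0,1) from the claimed factors: Σₗ aₗ[0]bₗ[0]cₗ[1] = (-2)·(-1)·(2) = 4, but T[0,0,1] = 2. The claim is false.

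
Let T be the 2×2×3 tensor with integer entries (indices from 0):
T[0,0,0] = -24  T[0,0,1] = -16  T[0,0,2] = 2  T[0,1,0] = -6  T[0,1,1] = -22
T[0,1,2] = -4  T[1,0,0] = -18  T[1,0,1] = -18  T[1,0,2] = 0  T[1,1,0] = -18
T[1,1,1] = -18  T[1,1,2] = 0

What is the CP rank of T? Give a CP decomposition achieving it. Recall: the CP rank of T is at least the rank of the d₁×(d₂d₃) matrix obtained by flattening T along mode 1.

rank(T) = 2

Lower bound: the mode-1 unfolding of T (rows indexed by i, columns by (j,k) = (0,0), (0,1), (0,2), (1,0), (1,1), (1,2)) is [[-24, -16, 2, -6, -22, -4], [-18, -18, 0, -18, -18, 0]].
There the 2×2 minor on rows i ∈ {0, 1}, columns (j,k) ∈ {(0,0), (0,1)} is det [[-24, -16], [-18, -18]] = 144 ≠ 0, so this unfolding has rank ≥ 2; CP rank is at least every unfolding rank, so rank(T) ≥ 2. (Flattening ranks never certify an upper bound on CP rank; for that we must actually write T with 2 rank-1 terms.)
Upper bound — finding two terms. Write S_k = T[:,:,k] for the frontal slices: S₀ = [[-24, -6], [-18, -18]], S₁ = [[-16, -22], [-18, -18]], S₂ = [[2, -4], [0, 0]].
If T = a₁ ⊗ b₁ ⊗ c₁ + a₂ ⊗ b₂ ⊗ c₂ then each S_k = c₁[k]·a₁b₁ᵀ + c₂[k]·a₂b₂ᵀ. S₀ and S₁ are linearly independent, so a₁b₁ᵀ and a₂b₂ᵀ must span the same plane of matrices: they are the rank-1 matrices of the form x·S₀ + y·S₁.
det(x·S₀ + y·S₁) is 324·x² + 216·xy − 108·y² = 108·(3·x − y)(x + y), vanishing at (x:y) = (1:3) and (1:-1).
M₁ = S₀ + 3·S₁ = [[-72, -72], [-72, -72]] = (-72)·[1, 1][1, 1]ᵀ and M₂ = S₀ − S₁ = [[-8, 16], [0, 0]] = (-8)·[1, 0][1, -2]ᵀ, so take a₁ = [1, 1], b₁ = [1, 1], a₂ = [1, 0], b₂ = [1, -2].
Each slice is an integer combination of E₁ = a₁b₁ᵀ and E₂ = a₂b₂ᵀ: S₀ = −18·E₁ − 6·E₂, S₁ = −18·E₁ + 2·E₂, S₂ = 2·E₂; reading off coefficients, c₁ = [-18, -18, 0] and c₂ = [-6, 2, 2].
Hence T = [1, 1] ⊗ [1, 1] ⊗ [-18, -18, 0] + [1, 0] ⊗ [1, -2] ⊗ [-6, 2, 2], so rank(T) ≤ 2.
These bounds meet, so rank(T) = 2.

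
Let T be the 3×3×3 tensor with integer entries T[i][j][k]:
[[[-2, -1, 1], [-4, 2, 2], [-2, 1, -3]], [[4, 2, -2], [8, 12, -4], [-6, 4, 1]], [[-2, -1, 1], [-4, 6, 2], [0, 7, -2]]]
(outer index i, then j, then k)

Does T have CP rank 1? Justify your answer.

No

The mode-2 unfolding of T (rows indexed by j, columns by (i,k) = (0,0), (0,1), (0,2), (1,0), (1,1), (1,2), (2,0), (2,1), (2,2)) is [[-2, -1, 1, 4, 2, -2, -2, -1, 1], [-4, 2, 2, 8, 12, -4, -4, 6, 2], [-2, 1, -3, -6, 4, 1, 0, 7, -2]].
There the 3×3 minor on rows j ∈ {0, 1, 2}, columns (i,k) ∈ {(0,0), (0,1), (0,2)} is det [[-2, -1, 1], [-4, 2, 2], [-2, 1, -3]] = 32 ≠ 0, so this unfolding has rank ≥ 3; CP rank is at least every unfolding rank, so rank(T) ≥ 3.
In particular rank(T) ≥ 3 > 1, so T is not rank-1.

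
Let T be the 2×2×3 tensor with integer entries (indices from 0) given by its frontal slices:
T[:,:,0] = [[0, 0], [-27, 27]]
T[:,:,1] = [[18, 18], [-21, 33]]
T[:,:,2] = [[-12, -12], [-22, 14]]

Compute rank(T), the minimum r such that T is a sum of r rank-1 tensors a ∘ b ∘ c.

Lower bound: in the mode-2 unfolding of T (rows indexed by j, columns by (i,k)) the 2×2 minor on rows j ∈ {0, 1}, columns (i,k) ∈ {(0,1), (1,0)} is det [[18, -27], [18, 27]] = 972 ≠ 0, so that unfolding has rank ≥ 2 and hence rank(T) ≥ 2 (CP rank is at least every unfolding rank, though it can be larger).
Upper bound: with S_k = T[:,:,k], the two rank-1 terms a₁b₁ᵀ, a₂b₂ᵀ are the rank-1 members of the pencil x·S₀ + y·S₁.
det(x·S₀ + y·S₁) is 972·xy + 972·y² = 972·(y)(x + y), vanishing at (x:y) = (1:0) and (1:-1).
M₁ = S₀ = [[0, 0], [-27, 27]] = (-27)·[0, 1][1, -1]ᵀ and M₂ = S₀ − S₁ = [[-18, -18], [-6, -6]] = (-6)·[3, 1][1, 1]ᵀ, so take a₁ = [0, 1], b₁ = [1, -1], a₂ = [3, 1], b₂ = [1, 1].
Each slice is an integer combination of E₁ = a₁b₁ᵀ and E₂ = a₂b₂ᵀ: S₀ = −27·E₁, S₁ = −27·E₁ + 6·E₂, S₂ = −18·E₁ − 4·E₂; reading off coefficients, c₁ = [-27, -27, -18] and c₂ = [0, 6, -4].
Hence T = [0, 1] ∘ [1, -1] ∘ [-27, -27, -18] + [3, 1] ∘ [1, 1] ∘ [0, 6, -4], so rank(T) ≤ 2.
These bounds meet, so rank(T) = 2.

2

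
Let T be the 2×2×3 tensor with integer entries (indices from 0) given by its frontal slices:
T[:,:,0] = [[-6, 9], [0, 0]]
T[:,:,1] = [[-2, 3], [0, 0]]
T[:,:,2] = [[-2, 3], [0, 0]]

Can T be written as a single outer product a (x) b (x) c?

If T = a (x) b (x) c then every fibre of T is a multiple of the corresponding factor, so read the factors off the fibres through the nonzero entry T[0,0,0] = -6.
The mode-1 fibre T[:,0,0] = [-6, 0] gives a = [1, 0] (primitive direction); the mode-2 fibre T[0,:,0] = [-6, 9] gives b = [2, -3]; then c[k] = T[0,0,k] / (a[0]·b[0]) = [-6, -2, -2] / 2 = [-3, -1, -1].
Expanding [1, 0] (x) [2, -3] (x) [-3, -1, -1] reproduces all 12 entries of T, so T = [1, 0] (x) [2, -3] (x) [-3, -1, -1] and rank(T) ≤ 1.
Equivalently every frontal slice T[:,:,k] is c[k] times the rank-1 matrix [1, 0] (x) [2, -3]. So T has rank 1 (it is nonzero).

Yes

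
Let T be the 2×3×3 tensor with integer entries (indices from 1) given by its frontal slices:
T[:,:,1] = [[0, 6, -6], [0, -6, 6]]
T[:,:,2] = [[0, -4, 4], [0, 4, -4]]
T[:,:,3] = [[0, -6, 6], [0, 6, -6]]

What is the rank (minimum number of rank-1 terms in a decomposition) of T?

Lower bound: T ≠ 0 (e.g. T[1,2,1] = 6), so rank(T) ≥ 1.
Upper bound: the mode-1 fibre T[:,2,1] = [6, -6] gives a = [1, -1] (primitive direction); the mode-2 fibre T[1,:,1] = [0, 6, -6] gives b = [0, 1, -1]; then c[k] = T[1,2,k] / (a[1]·b[2]) = [6, -4, -6] / 1 = [6, -4, -6].
Expanding [1, -1] ⊗ [0, 1, -1] ⊗ [6, -4, -6] reproduces all 18 entries of T, so T = [1, -1] ⊗ [0, 1, -1] ⊗ [6, -4, -6] and rank(T) ≤ 1.
These bounds meet, so rank(T) = 1.

1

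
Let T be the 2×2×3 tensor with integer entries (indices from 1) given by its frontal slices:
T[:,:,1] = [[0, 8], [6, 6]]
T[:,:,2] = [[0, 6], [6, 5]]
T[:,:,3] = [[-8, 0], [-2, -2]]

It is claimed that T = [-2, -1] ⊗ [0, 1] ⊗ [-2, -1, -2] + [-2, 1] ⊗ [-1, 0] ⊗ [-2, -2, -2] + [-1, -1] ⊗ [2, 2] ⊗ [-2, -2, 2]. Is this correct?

Reconstruct entrywise from the claimed factors. For example, T[2,2,3] = -2 and Σₗ aₗ[2]bₗ[2]cₗ[3] = (-1)·(1)·(-2) + (1)·(0)·(-2) + (-1)·(2)·(2) = -2; checking all 12 entries, every one matches. The claim holds.

Yes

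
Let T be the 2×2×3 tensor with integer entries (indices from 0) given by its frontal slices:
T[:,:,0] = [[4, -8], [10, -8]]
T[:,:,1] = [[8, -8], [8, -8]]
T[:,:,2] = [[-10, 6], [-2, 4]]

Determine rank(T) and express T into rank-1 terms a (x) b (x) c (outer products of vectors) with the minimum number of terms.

Lower bound: the mode-3 unfolding of T (rows indexed by k, columns by (i,j) = (0,0), (0,1), (1,0), (1,1)) is [[4, -8, 10, -8], [8, -8, 8, -8], [-10, 6, -2, 4]].
There the 3×3 minor on rows k ∈ {0, 1, 2}, columns (i,j) ∈ {(0,0), (0,1), (1,0)} is det [[4, -8, 10], [8, -8, 8], [-10, 6, -2]] = 64 ≠ 0, so this unfolding has rank ≥ 3; CP rank is at least every unfolding rank, so rank(T) ≥ 3. (This is only a lower bound: in general the CP rank may exceed every unfolding rank, so we still need to exhibit 3 rank-1 terms summing to T.)
Upper bound: T is a sum of 3 rank-1 terms, T = [1, 1] (x) [1, -1] (x) [8, 8, -8] + [1, 2] (x) [1, -1] (x) [0, 0, 2] + [2, -1] (x) [1, 0] (x) [-2, 0, -2] (one valid choice — decompositions are not unique — normalised so each a, b is primitive with positive first nonzero entry; check it by expanding all entries), so rank(T) ≤ 3.
These bounds meet, so rank(T) = 3.
Check entry T[1,0,0] = 10: (1)·(1)·(8) + (2)·(1)·(0) + (-1)·(1)·(-2) = 10.

rank(T) = 3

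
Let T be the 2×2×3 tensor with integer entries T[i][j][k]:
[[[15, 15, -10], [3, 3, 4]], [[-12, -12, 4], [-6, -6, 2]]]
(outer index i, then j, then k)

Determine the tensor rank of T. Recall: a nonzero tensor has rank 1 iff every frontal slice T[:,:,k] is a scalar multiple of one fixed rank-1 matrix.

2

Lower bound: the mode-2 unfolding of T (rows indexed by j, columns by (i,k) = (0,0), (0,1), (0,2), (1,0), (1,1), (1,2)) is [[15, 15, -10, -12, -12, 4], [3, 3, 4, -6, -6, 2]].
There the 2×2 minor on rows j ∈ {0, 1}, columns (i,k) ∈ {(0,0), (0,2)} is det [[15, -10], [3, 4]] = 90 ≠ 0, so this unfolding has rank ≥ 2; CP rank is at least every unfolding rank, so rank(T) ≥ 2. (Unfolding ranks only ever bound the CP rank from below — rank(T) can be strictly larger than all of them — so the matching upper bound has to come from an explicit 2-term decomposition.)
Upper bound — finding two terms. Write S_k = T[:,:,k] for the frontal slices: S₀ = [[15, 3], [-12, -6]], S₁ = [[15, 3], [-12, -6]], S₂ = [[-10, 4], [4, 2]].
If T = a₁ ∘ b₁ ∘ c₁ + a₂ ∘ b₂ ∘ c₂ then each S_k = c₁[k]·a₁b₁ᵀ + c₂[k]·a₂b₂ᵀ. S₀ and S₂ are linearly independent, so a₁b₁ᵀ and a₂b₂ᵀ must span the same plane of matrices: they are the rank-1 matrices of the form x·S₀ + y·S₂.
det(x·S₀ + y·S₂) is −54·x² + 126·xy − 36·y² = (-18)·(x − 2·y)(3·x − y), vanishing at (x:y) = (2:1) and (1:3).
M₁ = 2·S₀ + S₂ = [[20, 10], [-20, -10]] = 10·[1, -1][2, 1]ᵀ and M₂ = S₀ + 3·S₂ = [[-15, 15], [0, 0]] = (-15)·[1, 0][1, -1]ᵀ, so take a₁ = [1, -1], b₁ = [2, 1], a₂ = [1, 0], b₂ = [1, -1].
Each slice is an integer combination of E₁ = a₁b₁ᵀ and E₂ = a₂b₂ᵀ: S₀ = 6·E₁ + 3·E₂, S₁ = 6·E₁ + 3·E₂, S₂ = −2·E₁ − 6·E₂; reading off coefficients, c₁ = [6, 6, -2] and c₂ = [3, 3, -6].
Hence T = [1, -1] ∘ [2, 1] ∘ [6, 6, -2] + [1, 0] ∘ [1, -1] ∘ [3, 3, -6], so rank(T) ≤ 2.
These bounds meet, so rank(T) = 2.
Check entry T[0,1,1] = 3: (1)·(1)·(6) + (1)·(-1)·(3) = 3.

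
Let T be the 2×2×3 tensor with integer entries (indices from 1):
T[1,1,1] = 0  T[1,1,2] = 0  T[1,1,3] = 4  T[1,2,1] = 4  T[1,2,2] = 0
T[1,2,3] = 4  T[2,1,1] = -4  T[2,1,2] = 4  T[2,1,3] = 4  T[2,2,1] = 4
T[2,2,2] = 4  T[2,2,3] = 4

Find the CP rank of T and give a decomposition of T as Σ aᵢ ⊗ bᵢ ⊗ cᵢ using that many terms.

rank(T) = 3

Lower bound: the mode-3 unfolding of T (rows indexed by k, columns by (i,j) = (1,1), (1,2), (2,1), (2,2)) is [[0, 4, -4, 4], [0, 0, 4, 4], [4, 4, 4, 4]].
There the 3×3 minor on rows k ∈ {1, 2, 3}, columns (i,j) ∈ {(1,1), (1,2), (2,1)} is det [[0, 4, -4], [0, 0, 4], [4, 4, 4]] = 64 ≠ 0, so this unfolding has rank ≥ 3; CP rank is at least every unfolding rank, so rank(T) ≥ 3. (This is only a lower bound: in general the CP rank may exceed every unfolding rank, so we still need to exhibit 3 rank-1 terms summing to T.)
Upper bound: T is a sum of 3 rank-1 terms, T = (0, 1) ⊗ (1, 1) ⊗ (-4, 4, 2) + (1, 2) ⊗ (0, 1) ⊗ (4, 0, 0) + (2, 1) ⊗ (1, 1) ⊗ (0, 0, 2) (written with every a and b primitive with positive leading entry and the scale carried by c; CP decompositions are not unique, and this one is verified by expanding entrywise), so rank(T) ≤ 3.
These bounds meet, so rank(T) = 3.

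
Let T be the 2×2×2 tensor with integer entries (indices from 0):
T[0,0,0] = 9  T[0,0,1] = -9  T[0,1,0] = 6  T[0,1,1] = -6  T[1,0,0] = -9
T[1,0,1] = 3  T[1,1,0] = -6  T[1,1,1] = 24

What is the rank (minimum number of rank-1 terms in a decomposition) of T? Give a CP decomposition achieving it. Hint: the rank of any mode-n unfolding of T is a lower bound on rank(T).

rank(T) = 2

Lower bound: the mode-1 unfolding of T (rows indexed by i, columns by (j,k) = (0,0), (0,1), (1,0), (1,1)) is [[9, -9, 6, -6], [-9, 3, -6, 24]].
There the 2×2 minor on rows i ∈ {0, 1}, columns (j,k) ∈ {(0,0), (0,1)} is det [[9, -9], [-9, 3]] = -54 ≠ 0, so this unfolding has rank ≥ 2; CP rank is at least every unfolding rank, so rank(T) ≥ 2. (Unfolding ranks only ever bound the CP rank from below — rank(T) can be strictly larger than all of them — so the matching upper bound has to come from an explicit 2-term decomposition.)
Upper bound — finding two terms. Write S_k = T[:,:,k] for the frontal slices: S₀ = [[9, 6], [-9, -6]], S₁ = [[-9, -6], [3, 24]].
If T = a₁ ⊗ b₁ ⊗ c₁ + a₂ ⊗ b₂ ⊗ c₂ then each S_k = c₁[k]·a₁b₁ᵀ + c₂[k]·a₂b₂ᵀ. S₀ and S₁ are linearly independent, so a₁b₁ᵀ and a₂b₂ᵀ must span the same plane of matrices: they are the rank-1 matrices of the form x·S₀ + y·S₁.
det(x·S₀ + y·S₁) is 198·xy − 198·y² = 198·(x − y)(y), vanishing at (x:y) = (1:1) and (1:0).
M₁ = S₀ + S₁ = [[0, 0], [-6, 18]] = (-6)·(0, 1)(1, -3)ᵀ and M₂ = S₀ = [[9, 6], [-9, -6]] = 3·(1, -1)(3, 2)ᵀ, so take a₁ = (0, 1), b₁ = (1, -3), a₂ = (1, -1), b₂ = (3, 2).
Each slice is an integer combination of E₁ = a₁b₁ᵀ and E₂ = a₂b₂ᵀ: S₀ = 3·E₂, S₁ = −6·E₁ − 3·E₂; reading off coefficients, c₁ = (0, -6) and c₂ = (3, -3).
Hence T = (0, 1) ⊗ (1, -3) ⊗ (0, -6) + (1, -1) ⊗ (3, 2) ⊗ (3, -3), so rank(T) ≤ 2.
These bounds meet, so rank(T) = 2.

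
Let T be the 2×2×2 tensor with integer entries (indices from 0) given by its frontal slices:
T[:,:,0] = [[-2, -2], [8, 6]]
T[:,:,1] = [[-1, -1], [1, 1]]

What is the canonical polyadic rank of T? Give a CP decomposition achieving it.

rank(T) = 2

Lower bound: the mode-1 unfolding of T (rows indexed by i, columns by (j,k) = (0,0), (0,1), (1,0), (1,1)) is [[-2, -1, -2, -1], [8, 1, 6, 1]].
There the 2×2 minor on rows i ∈ {0, 1}, columns (j,k) ∈ {(0,0), (0,1)} is det [[-2, -1], [8, 1]] = 6 ≠ 0, so this unfolding has rank ≥ 2; CP rank is at least every unfolding rank, so rank(T) ≥ 2. (This is only a lower bound: in general the CP rank may exceed every unfolding rank, so we still need to exhibit 2 rank-1 terms summing to T.)
Upper bound — finding two terms. Write S_k = T[:,:,k] for the frontal slices: S₀ = [[-2, -2], [8, 6]], S₁ = [[-1, -1], [1, 1]].
If T = a₁ ⊗ b₁ ⊗ c₁ + a₂ ⊗ b₂ ⊗ c₂ then each S_k = c₁[k]·a₁b₁ᵀ + c₂[k]·a₂b₂ᵀ. S₀ and S₁ are linearly independent, so a₁b₁ᵀ and a₂b₂ᵀ must span the same plane of matrices: they are the rank-1 matrices of the form x·S₀ + y·S₁.
det(x·S₀ + y·S₁) is 4·x² + 2·xy = 2·(2·x + y)(x), vanishing at (x:y) = (1:-2) and (0:1).
M₁ = S₀ − 2·S₁ = [[0, 0], [6, 4]] = 2·(0, 1)(3, 2)ᵀ and M₂ = S₁ = [[-1, -1], [1, 1]] = −(1, -1)(1, 1)ᵀ, so take a₁ = (0, 1), b₁ = (3, 2), a₂ = (1, -1), b₂ = (1, 1).
Each slice is an integer combination of E₁ = a₁b₁ᵀ and E₂ = a₂b₂ᵀ: S₀ = 2·E₁ − 2·E₂, S₁ = −E₂; reading off coefficients, c₁ = (2, 0) and c₂ = (-2, -1).
Hence T = (0, 1) ⊗ (3, 2) ⊗ (2, 0) + (1, -1) ⊗ (1, 1) ⊗ (-2, -1), so rank(T) ≤ 2.
These bounds meet, so rank(T) = 2.
Check entry T[0,0,0] = -2: (0)·(3)·(2) + (1)·(1)·(-2) = -2.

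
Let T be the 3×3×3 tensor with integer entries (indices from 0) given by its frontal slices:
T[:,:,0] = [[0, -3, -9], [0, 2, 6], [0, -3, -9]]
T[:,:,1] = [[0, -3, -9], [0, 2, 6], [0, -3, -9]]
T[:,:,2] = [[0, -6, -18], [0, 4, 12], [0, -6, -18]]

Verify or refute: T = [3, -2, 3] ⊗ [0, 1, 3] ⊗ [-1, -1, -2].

Yes

Reconstruct entrywise from the claimed factors. For example, T[1,0,2] = 0 and Σₗ aₗ[1]bₗ[0]cₗ[2] = (-2)·(0)·(-2) = 0; checking all 27 entries, every one matches. The claim holds.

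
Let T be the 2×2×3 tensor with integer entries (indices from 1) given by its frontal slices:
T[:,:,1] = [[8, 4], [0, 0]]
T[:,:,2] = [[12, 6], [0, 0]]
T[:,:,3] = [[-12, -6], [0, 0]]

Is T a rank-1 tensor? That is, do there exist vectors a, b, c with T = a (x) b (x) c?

If T = a (x) b (x) c then every fibre of T is a multiple of the corresponding factor, so read the factors off the fibres through the nonzero entry T[1,1,1] = 8.
The mode-1 fibre T[:,1,1] = [8, 0] gives a = [1, 0] (primitive direction); the mode-2 fibre T[1,:,1] = [8, 4] gives b = [2, 1]; then c[k] = T[1,1,k] / (a[1]·b[1]) = [8, 12, -12] / 2 = [4, 6, -6].
Expanding [1, 0] (x) [2, 1] (x) [4, 6, -6] reproduces all 12 entries of T, so T = [1, 0] (x) [2, 1] (x) [4, 6, -6] and rank(T) ≤ 1.
Equivalently every frontal slice T[:,:,k] is c[k] times the rank-1 matrix [1, 0] (x) [2, 1]. So T has rank 1 (it is nonzero).

Yes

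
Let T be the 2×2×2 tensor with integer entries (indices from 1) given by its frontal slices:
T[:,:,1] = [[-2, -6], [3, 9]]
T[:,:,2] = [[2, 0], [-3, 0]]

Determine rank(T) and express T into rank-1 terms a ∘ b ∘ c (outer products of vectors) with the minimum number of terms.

Lower bound: the mode-3 unfolding of T (rows indexed by k, columns by (i,j) = (1,1), (1,2), (2,1), (2,2)) is [[-2, -6, 3, 9], [2, 0, -3, 0]].
There the 2×2 minor on rows k ∈ {1, 2}, columns (i,j) ∈ {(1,1), (1,2)} is det [[-2, -6], [2, 0]] = 12 ≠ 0, so this unfolding has rank ≥ 2; CP rank is at least every unfolding rank, so rank(T) ≥ 2. (This is only a lower bound: in general the CP rank may exceed every unfolding rank, so we still need to exhibit 2 rank-1 terms summing to T.)
Upper bound — finding two terms. Every mode-1 slice of T is a multiple of one matrix: T[i,:,:] = a[i]·M with a = [2, -3] and M = [[-1, 1], [-3, 0]] (rows indexed by j, columns by k). So it suffices to write M as a sum of two rank-1 matrices.
Splitting M by its rows (j = 1, 2), M = [1, 0][-1, 1]ᵀ + [0, 1][-3, 0]ᵀ.
Hence T = [2, -3] ∘ [1, 0] ∘ [-1, 1] + [2, -3] ∘ [0, 1] ∘ [-3, 0], so rank(T) ≤ 2.
These bounds meet, so rank(T) = 2.
Check entry T[2,2,1] = 9: (-3)·(0)·(-1) + (-3)·(1)·(-3) = 9.

rank(T) = 2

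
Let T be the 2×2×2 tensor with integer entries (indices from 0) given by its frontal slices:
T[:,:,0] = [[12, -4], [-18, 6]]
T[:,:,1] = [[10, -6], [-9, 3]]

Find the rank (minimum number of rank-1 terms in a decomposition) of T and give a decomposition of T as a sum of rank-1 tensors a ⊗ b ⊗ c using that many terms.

rank(T) = 2

Lower bound: the mode-1 unfolding of T (rows indexed by i, columns by (j,k) = (0,0), (0,1), (1,0), (1,1)) is [[12, 10, -4, -6], [-18, -9, 6, 3]].
There the 2×2 minor on rows i ∈ {0, 1}, columns (j,k) ∈ {(0,0), (0,1)} is det [[12, 10], [-18, -9]] = 72 ≠ 0, so this unfolding has rank ≥ 2; CP rank is at least every unfolding rank, so rank(T) ≥ 2. (This is only a lower bound: in general the CP rank may exceed every unfolding rank, so we still need to exhibit 2 rank-1 terms summing to T.)
Upper bound — finding two terms. Write S_k = T[:,:,k] for the frontal slices: S₀ = [[12, -4], [-18, 6]], S₁ = [[10, -6], [-9, 3]].
If T = a₁ ⊗ b₁ ⊗ c₁ + a₂ ⊗ b₂ ⊗ c₂ then each S_k = c₁[k]·a₁b₁ᵀ + c₂[k]·a₂b₂ᵀ. S₀ and S₁ are linearly independent, so a₁b₁ᵀ and a₂b₂ᵀ must span the same plane of matrices: they are the rank-1 matrices of the form x·S₀ + y·S₁.
det(x·S₀ + y·S₁) is −48·xy − 24·y² = (-24)·(y)(2·x + y), vanishing at (x:y) = (1:0) and (1:-2).
M₁ = S₀ = [[12, -4], [-18, 6]] = 2·[2, -3][3, -1]ᵀ and M₂ = S₀ − 2·S₁ = [[-8, 8], [0, 0]] = (-8)·[1, 0][1, -1]ᵀ, so take a₁ = [2, -3], b₁ = [3, -1], a₂ = [1, 0], b₂ = [1, -1].
Each slice is an integer combination of E₁ = a₁b₁ᵀ and E₂ = a₂b₂ᵀ: S₀ = 2·E₁, S₁ = E₁ + 4·E₂; reading off coefficients, c₁ = [2, 1] and c₂ = [0, 4].
Hence T = [2, -3] ⊗ [3, -1] ⊗ [2, 1] + [1, 0] ⊗ [1, -1] ⊗ [0, 4], so rank(T) ≤ 2.
These bounds meet, so rank(T) = 2.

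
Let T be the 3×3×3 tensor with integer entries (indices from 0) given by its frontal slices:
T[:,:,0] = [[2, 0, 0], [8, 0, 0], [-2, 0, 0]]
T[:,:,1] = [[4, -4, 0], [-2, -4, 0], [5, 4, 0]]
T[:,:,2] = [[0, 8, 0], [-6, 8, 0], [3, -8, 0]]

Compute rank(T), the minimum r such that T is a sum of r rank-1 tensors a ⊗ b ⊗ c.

3

Lower bound: the mode-1 unfolding of T (rows indexed by i, columns by (j,k) = (0,0), (0,1), (0,2), (1,0), (1,1), (1,2), (2,0), (2,1), (2,2)) is [[2, 4, 0, 0, -4, 8, 0, 0, 0], [8, -2, -6, 0, -4, 8, 0, 0, 0], [-2, 5, 3, 0, 4, -8, 0, 0, 0]].
There the 3×3 minor on rows i ∈ {0, 1, 2}, columns (j,k) ∈ {(0,0), (0,1), (1,1)} is det [[2, 4, -4], [8, -2, -4], [-2, 5, 4]] = -216 ≠ 0, so this unfolding has rank ≥ 3; CP rank is at least every unfolding rank, so rank(T) ≥ 3. (This is only a lower bound: in general the CP rank may exceed every unfolding rank, so we still need to exhibit 3 rank-1 terms summing to T.)
Upper bound: T is a sum of 3 rank-1 terms, T = (1, -2, 2) ⊗ (1, 0, 0) ⊗ (-2, 2, 2) + (1, 1, -1) ⊗ (0, 1, 0) ⊗ (0, -4, 8) + (2, 2, 1) ⊗ (1, 0, 0) ⊗ (2, 1, -1) (written with every a and b primitive with positive leading entry and the scale carried by c; CP decompositions are not unique, and this one is verified by expanding entrywise), so rank(T) ≤ 3.
These bounds meet, so rank(T) = 3.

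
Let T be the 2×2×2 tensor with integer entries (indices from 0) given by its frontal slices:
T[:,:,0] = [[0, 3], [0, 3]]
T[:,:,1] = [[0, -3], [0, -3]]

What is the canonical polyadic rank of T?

Lower bound: T ≠ 0 (e.g. T[0,1,0] = 3), so rank(T) ≥ 1.
Upper bound: the mode-1 fibre T[:,1,0] = [3, 3] gives a = [1, 1] (primitive direction); the mode-2 fibre T[0,:,0] = [0, 3] gives b = [0, 1]; then c[k] = T[0,1,k] / (a[0]·b[1]) = [3, -3] / 1 = [3, -3].
Expanding [1, 1] ⊗ [0, 1] ⊗ [3, -3] reproduces all 8 entries of T, so T = [1, 1] ⊗ [0, 1] ⊗ [3, -3] and rank(T) ≤ 1.
These bounds meet, so rank(T) = 1.

1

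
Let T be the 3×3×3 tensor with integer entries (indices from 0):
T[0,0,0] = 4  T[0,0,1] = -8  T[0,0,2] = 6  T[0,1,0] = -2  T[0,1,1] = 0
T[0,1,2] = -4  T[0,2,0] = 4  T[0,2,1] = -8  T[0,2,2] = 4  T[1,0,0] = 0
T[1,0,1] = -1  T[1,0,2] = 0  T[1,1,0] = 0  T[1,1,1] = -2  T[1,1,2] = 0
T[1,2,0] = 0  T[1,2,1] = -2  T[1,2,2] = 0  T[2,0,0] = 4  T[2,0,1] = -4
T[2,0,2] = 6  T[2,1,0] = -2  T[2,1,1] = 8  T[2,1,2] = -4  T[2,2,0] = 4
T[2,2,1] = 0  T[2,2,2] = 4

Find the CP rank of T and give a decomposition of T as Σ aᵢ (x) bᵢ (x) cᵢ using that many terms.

rank(T) = 3

Lower bound: the mode-2 unfolding of T (rows indexed by j, columns by (i,k) = (0,0), (0,1), (0,2), (1,0), (1,1), (1,2), (2,0), (2,1), (2,2)) is [[4, -8, 6, 0, -1, 0, 4, -4, 6], [-2, 0, -4, 0, -2, 0, -2, 8, -4], [4, -8, 4, 0, -2, 0, 4, 0, 4]].
There the 3×3 minor on rows j ∈ {0, 1, 2}, columns (i,k) ∈ {(0,0), (0,1), (0,2)} is det [[4, -8, 6], [-2, 0, -4], [4, -8, 4]] = 32 ≠ 0, so this unfolding has rank ≥ 3; CP rank is at least every unfolding rank, so rank(T) ≥ 3. (Flattening ranks never certify an upper bound on CP rank; for that we must actually write T with 3 rank-1 terms.)
Upper bound: T is a sum of 3 rank-1 terms, T = [1, 0, 1] (x) [1, -1, 0] (x) [0, -2, 2] + [1, 0, 1] (x) [2, -1, 2] (x) [2, -2, 2] + [2, 1, -2] (x) [1, 2, 2] (x) [0, -1, 0] (one valid choice — decompositions are not unique — normalised so each a, b is primitive with positive first nonzero entry; check it by expanding all entries), so rank(T) ≤ 3.
These bounds meet, so rank(T) = 3.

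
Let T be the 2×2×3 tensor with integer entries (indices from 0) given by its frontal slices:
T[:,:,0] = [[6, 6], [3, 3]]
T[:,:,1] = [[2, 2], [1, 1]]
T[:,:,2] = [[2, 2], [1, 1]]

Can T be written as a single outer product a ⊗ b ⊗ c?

The mode-1 fibre T[:,0,0] = [6, 3] gives a = [2, 1] (primitive direction); the mode-2 fibre T[0,:,0] = [6, 6] gives b = [1, 1]; then c[k] = T[0,0,k] / (a[0]·b[0]) = [6, 2, 2] / 2 = [3, 1, 1].
Expanding [2, 1] ⊗ [1, 1] ⊗ [3, 1, 1] reproduces all 12 entries of T, so T = [2, 1] ⊗ [1, 1] ⊗ [3, 1, 1] and rank(T) ≤ 1.
Equivalently every frontal slice T[:,:,k] is c[k] times the rank-1 matrix [2, 1] ⊗ [1, 1]. So T has rank 1 (it is nonzero).

Yes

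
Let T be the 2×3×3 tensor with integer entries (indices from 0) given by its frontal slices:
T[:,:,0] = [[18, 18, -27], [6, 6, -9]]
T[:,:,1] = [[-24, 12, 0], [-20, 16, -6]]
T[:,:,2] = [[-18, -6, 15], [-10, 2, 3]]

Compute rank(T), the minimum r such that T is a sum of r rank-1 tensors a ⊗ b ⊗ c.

2

Lower bound: the mode-3 unfolding of T (rows indexed by k, columns by (i,j) = (0,0), (0,1), (0,2), (1,0), (1,1), (1,2)) is [[18, 18, -27, 6, 6, -9], [-24, 12, 0, -20, 16, -6], [-18, -6, 15, -10, 2, 3]].
There the 2×2 minor on rows k ∈ {0, 1}, columns (i,j) ∈ {(0,0), (0,1)} is det [[18, 18], [-24, 12]] = 648 ≠ 0, so this unfolding has rank ≥ 2; CP rank is at least every unfolding rank, so rank(T) ≥ 2. (Flattening ranks never certify an upper bound on CP rank; for that we must actually write T with 2 rank-1 terms.)
Upper bound — finding two terms. Write S_k = T[:,:,k] for the frontal slices: S₀ = [[18, 18, -27], [6, 6, -9]], S₁ = [[-24, 12, 0], [-20, 16, -6]], S₂ = [[-18, -6, 15], [-10, 2, 3]].
If T = a₁ ⊗ b₁ ⊗ c₁ + a₂ ⊗ b₂ ⊗ c₂ then each S_k = c₁[k]·a₁b₁ᵀ + c₂[k]·a₂b₂ᵀ. S₀ and S₁ are linearly independent, so a₁b₁ᵀ and a₂b₂ᵀ must span the same plane of matrices: they are the rank-1 matrices of the form x·S₀ + y·S₁.
The 2×2 minor of x·S₀ + y·S₁ on rows {0,1}, columns {0,1} is 432·xy − 144·y² = 144·(3·x − y)(y), vanishing at (x:y) = (1:3) and (1:0).
M₁ = S₀ + 3·S₁ = [[-54, 54, -27], [-54, 54, -27]] = (-27)·(1, 1)(2, -2, 1)ᵀ and M₂ = S₀ = [[18, 18, -27], [6, 6, -9]] = 3·(3, 1)(2, 2, -3)ᵀ, so take a₁ = (1, 1), b₁ = (2, -2, 1), a₂ = (3, 1), b₂ = (2, 2, -3).
Each slice is an integer combination of E₁ = a₁b₁ᵀ and E₂ = a₂b₂ᵀ: S₀ = 3·E₂, S₁ = −9·E₁ − E₂, S₂ = −3·E₁ − 2·E₂; reading off coefficients, c₁ = (0, -9, -3) and c₂ = (3, -1, -2).
Hence T = (1, 1) ⊗ (2, -2, 1) ⊗ (0, -9, -3) + (3, 1) ⊗ (2, 2, -3) ⊗ (3, -1, -2), so rank(T) ≤ 2.
These bounds meet, so rank(T) = 2.
Check entry T[0,1,2] = -6: (1)·(-2)·(-3) + (3)·(2)·(-2) = -6.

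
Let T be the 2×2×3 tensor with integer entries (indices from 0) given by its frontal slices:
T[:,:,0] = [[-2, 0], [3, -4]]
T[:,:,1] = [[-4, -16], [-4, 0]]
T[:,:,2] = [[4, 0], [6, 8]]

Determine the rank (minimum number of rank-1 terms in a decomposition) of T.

Lower bound: the mode-3 unfolding of T (rows indexed by k, columns by (i,j) = (0,0), (0,1), (1,0), (1,1)) is [[-2, 0, 3, -4], [-4, -16, -4, 0], [4, 0, 6, 8]].
There the 3×3 minor on rows k ∈ {0, 1, 2}, columns (i,j) ∈ {(0,0), (0,1), (1,0)} is det [[-2, 0, 3], [-4, -16, -4], [4, 0, 6]] = 384 ≠ 0, so this unfolding has rank ≥ 3; CP rank is at least every unfolding rank, so rank(T) ≥ 3. (This is only a lower bound: in general the CP rank may exceed every unfolding rank, so we still need to exhibit 3 rank-1 terms summing to T.)
Upper bound: T is a sum of 3 rank-1 terms, T = [0, 1] (x) [1, 0] (x) [4, -2, 4] + [2, -1] (x) [0, 1] (x) [2, -4, -4] + [2, 1] (x) [1, 2] (x) [-1, -2, 2] (one valid choice — decompositions are not unique — normalised so each a, b is primitive with positive first nonzero entry; check it by expanding all entries), so rank(T) ≤ 3.
These bounds meet, so rank(T) = 3.
Check entry T[1,1,0] = -4: (1)·(0)·(4) + (-1)·(1)·(2) + (1)·(2)·(-1) = -4.

3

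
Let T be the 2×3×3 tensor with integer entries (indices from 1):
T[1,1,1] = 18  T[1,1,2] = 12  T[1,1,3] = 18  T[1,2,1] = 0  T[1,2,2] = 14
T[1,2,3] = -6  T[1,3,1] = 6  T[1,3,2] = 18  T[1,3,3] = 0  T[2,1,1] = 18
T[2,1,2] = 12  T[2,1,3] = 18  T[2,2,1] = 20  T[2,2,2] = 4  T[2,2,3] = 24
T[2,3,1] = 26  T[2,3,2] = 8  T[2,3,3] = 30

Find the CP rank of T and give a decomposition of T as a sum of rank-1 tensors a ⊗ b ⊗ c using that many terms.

rank(T) = 2

Lower bound: the mode-1 unfolding of T (rows indexed by i, columns by (j,k) = (1,1), (1,2), (1,3), (2,1), (2,2), (2,3), (3,1), (3,2), (3,3)) is [[18, 12, 18, 0, 14, -6, 6, 18, 0], [18, 12, 18, 20, 4, 24, 26, 8, 30]].
There the 2×2 minor on rows i ∈ {1, 2}, columns (j,k) ∈ {(1,1), (2,1)} is det [[18, 0], [18, 20]] = 360 ≠ 0, so this unfolding has rank ≥ 2; CP rank is at least every unfolding rank, so rank(T) ≥ 2. (Unfolding ranks only ever bound the CP rank from below — rank(T) can be strictly larger than all of them — so the matching upper bound has to come from an explicit 2-term decomposition.)
Upper bound — finding two terms. Write S_k = T[:,:,k] for the frontal slices: S₁ = [[18, 0, 6], [18, 20, 26]], S₂ = [[12, 14, 18], [12, 4, 8]], S₃ = [[18, -6, 0], [18, 24, 30]].
If T = a₁ ⊗ b₁ ⊗ c₁ + a₂ ⊗ b₂ ⊗ c₂ then each S_k = c₁[k]·a₁b₁ᵀ + c₂[k]·a₂b₂ᵀ. S₁ and S₂ are linearly independent, so a₁b₁ᵀ and a₂b₂ᵀ must span the same plane of matrices: they are the rank-1 matrices of the form x·S₁ + y·S₂.
The 2×2 minor of x·S₁ + y·S₂ on rows {1,2}, columns {1,2} is 360·x² + 60·xy − 120·y² = 60·(3·x + 2·y)(2·x − y), vanishing at (x:y) = (2:-3) and (1:2).
M₁ = 2·S₁ − 3·S₂ = [[0, -42, -42], [0, 28, 28]] = (-14)·[3, -2][0, 1, 1]ᵀ and M₂ = S₁ + 2·S₂ = [[42, 28, 42], [42, 28, 42]] = 14·[1, 1][3, 2, 3]ᵀ, so take a₁ = [3, -2], b₁ = [0, 1, 1], a₂ = [1, 1], b₂ = [3, 2, 3].
Each slice is an integer combination of E₁ = a₁b₁ᵀ and E₂ = a₂b₂ᵀ: S₁ = −4·E₁ + 6·E₂, S₂ = 2·E₁ + 4·E₂, S₃ = −6·E₁ + 6·E₂; reading off coefficients, c₁ = [-4, 2, -6] and c₂ = [6, 4, 6].
Hence T = [3, -2] ⊗ [0, 1, 1] ⊗ [-4, 2, -6] + [1, 1] ⊗ [3, 2, 3] ⊗ [6, 4, 6], so rank(T) ≤ 2.
These bounds meet, so rank(T) = 2.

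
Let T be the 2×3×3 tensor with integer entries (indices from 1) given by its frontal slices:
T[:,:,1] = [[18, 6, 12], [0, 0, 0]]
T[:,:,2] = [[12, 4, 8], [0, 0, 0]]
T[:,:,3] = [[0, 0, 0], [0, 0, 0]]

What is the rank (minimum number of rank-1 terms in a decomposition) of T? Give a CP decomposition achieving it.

Lower bound: T ≠ 0 (e.g. T[1,1,1] = 18), so rank(T) ≥ 1.
Upper bound: the mode-1 fibre T[:,1,1] = [18, 0] gives a = [1, 0] (primitive direction); the mode-2 fibre T[1,:,1] = [18, 6, 12] gives b = [3, 1, 2]; then c[k] = T[1,1,k] / (a[1]·b[1]) = [18, 12, 0] / 3 = [6, 4, 0].
Expanding [1, 0] ⊗ [3, 1, 2] ⊗ [6, 4, 0] reproduces all 18 entries of T, so T = [1, 0] ⊗ [3, 1, 2] ⊗ [6, 4, 0] and rank(T) ≤ 1.
These bounds meet, so rank(T) = 1.

rank(T) = 1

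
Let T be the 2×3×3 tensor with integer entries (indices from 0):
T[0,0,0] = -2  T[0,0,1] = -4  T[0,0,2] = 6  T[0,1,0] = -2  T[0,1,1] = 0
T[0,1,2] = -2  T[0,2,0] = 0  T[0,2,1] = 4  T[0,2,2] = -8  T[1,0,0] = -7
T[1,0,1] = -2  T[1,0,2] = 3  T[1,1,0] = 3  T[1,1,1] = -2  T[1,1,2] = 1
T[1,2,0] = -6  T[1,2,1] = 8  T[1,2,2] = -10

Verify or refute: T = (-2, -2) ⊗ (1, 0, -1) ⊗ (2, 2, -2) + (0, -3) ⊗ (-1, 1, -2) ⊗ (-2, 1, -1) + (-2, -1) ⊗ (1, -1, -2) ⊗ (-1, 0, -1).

Reconstruct entry (1,0,0) from the claimed factors: Σₗ aₗ[1]bₗ[0]cₗ[0] = (-2)·(1)·(2) + (-3)·(-1)·(-2) + (-1)·(1)·(-1) = -9, but T[1,0,0] = -7. The claim is false.

No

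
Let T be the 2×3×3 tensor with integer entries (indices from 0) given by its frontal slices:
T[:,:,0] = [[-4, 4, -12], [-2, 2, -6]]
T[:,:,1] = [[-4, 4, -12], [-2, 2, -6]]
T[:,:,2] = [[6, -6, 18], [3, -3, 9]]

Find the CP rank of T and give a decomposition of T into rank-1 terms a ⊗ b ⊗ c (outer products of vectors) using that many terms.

Lower bound: T ≠ 0 (e.g. T[0,0,0] = -4), so rank(T) ≥ 1.
Upper bound: if T = a ⊗ b ⊗ c then every fibre of T is a multiple of the corresponding factor, so read the factors off the fibres through the nonzero entry T[0,0,0] = -4.
The mode-1 fibre T[:,0,0] = [-4, -2] gives a = [2, 1] (primitive direction); the mode-2 fibre T[0,:,0] = [-4, 4, -12] gives b = [1, -1, 3]; then c[k] = T[0,0,k] / (a[0]·b[0]) = [-4, -4, 6] / 2 = [-2, -2, 3].
Expanding [2, 1] ⊗ [1, -1, 3] ⊗ [-2, -2, 3] reproduces all 18 entries of T, so T = [2, 1] ⊗ [1, -1, 3] ⊗ [-2, -2, 3] and rank(T) ≤ 1.
These bounds meet, so rank(T) = 1.

rank(T) = 1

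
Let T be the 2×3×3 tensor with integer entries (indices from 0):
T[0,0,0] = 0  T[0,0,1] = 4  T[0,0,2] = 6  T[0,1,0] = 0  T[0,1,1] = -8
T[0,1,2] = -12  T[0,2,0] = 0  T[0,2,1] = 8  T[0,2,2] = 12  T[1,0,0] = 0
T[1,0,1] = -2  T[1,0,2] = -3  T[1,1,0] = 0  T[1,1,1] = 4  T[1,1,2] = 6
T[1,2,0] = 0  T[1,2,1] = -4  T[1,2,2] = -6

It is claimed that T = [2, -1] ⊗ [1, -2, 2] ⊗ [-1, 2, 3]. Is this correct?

Reconstruct entry (0,0,0) from the claimed factors: Σₗ aₗ[0]bₗ[0]cₗ[0] = (2)·(1)·(-1) = -2, but T[0,0,0] = 0. The claim is false.

No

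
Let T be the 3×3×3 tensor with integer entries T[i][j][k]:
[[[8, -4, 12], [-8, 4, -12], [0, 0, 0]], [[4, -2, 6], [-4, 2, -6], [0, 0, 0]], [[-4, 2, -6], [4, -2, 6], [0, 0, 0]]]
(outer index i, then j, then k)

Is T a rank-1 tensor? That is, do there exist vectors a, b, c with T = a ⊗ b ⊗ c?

If T = a ⊗ b ⊗ c then every fibre of T is a multiple of the corresponding factor, so read the factors off the fibres through the nonzero entry T[0,0,0] = 8.
The mode-1 fibre T[:,0,0] = [8, 4, -4] gives a = (2, 1, -1) (primitive direction); the mode-2 fibre T[0,:,0] = [8, -8, 0] gives b = (1, -1, 0); then c[k] = T[0,0,k] / (a[0]·b[0]) = [8, -4, 12] / 2 = (4, -2, 6).
Expanding (2, 1, -1) ⊗ (1, -1, 0) ⊗ (4, -2, 6) reproduces all 27 entries of T, so T = (2, 1, -1) ⊗ (1, -1, 0) ⊗ (4, -2, 6) and rank(T) ≤ 1.
Equivalently every frontal slice T[:,:,k] is c[k] times the rank-1 matrix (2, 1, -1) ⊗ (1, -1, 0). So T has rank 1 (it is nonzero).

Yes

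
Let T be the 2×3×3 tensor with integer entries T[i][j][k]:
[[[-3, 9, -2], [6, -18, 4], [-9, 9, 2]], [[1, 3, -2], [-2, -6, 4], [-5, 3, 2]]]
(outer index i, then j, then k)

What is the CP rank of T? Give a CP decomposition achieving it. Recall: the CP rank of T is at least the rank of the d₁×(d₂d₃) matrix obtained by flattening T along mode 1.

Lower bound: in the mode-2 unfolding of T (rows indexed by j, columns by (i,k)) the 2×2 minor on rows j ∈ {0, 2}, columns (i,k) ∈ {(0,0), (0,1)} is det [[-3, 9], [-9, 9]] = 54 ≠ 0, so that unfolding has rank ≥ 2 and hence rank(T) ≥ 2 (CP rank is at least every unfolding rank, though it can be larger).
Upper bound: with S_k = T[:,:,k], the two rank-1 terms a₁b₁ᵀ, a₂b₂ᵀ are the rank-1 members of the pencil x·S₀ + y·S₁.
The 2×2 minor of x·S₀ + y·S₁ on rows {0,1}, columns {0,2} is 24·x² − 36·xy = 12·(2·x − 3·y)(x), vanishing at (x:y) = (3:2) and (0:1).
M₁ = 3·S₀ + 2·S₁ = [[9, -18, -9], [9, -18, -9]] = 9·[1, 1][1, -2, -1]ᵀ and M₂ = S₁ = [[9, -18, 9], [3, -6, 3]] = 3·[3, 1][1, -2, 1]ᵀ, so take a₁ = [1, 1], b₁ = [1, -2, -1], a₂ = [3, 1], b₂ = [1, -2, 1].
Each slice is an integer combination of E₁ = a₁b₁ᵀ and E₂ = a₂b₂ᵀ: S₀ = 3·E₁ − 2·E₂, S₁ = 3·E₂, S₂ = −2·E₁; reading off coefficients, c₁ = [3, 0, -2] and c₂ = [-2, 3, 0].
Hence T = [1, 1] ⊗ [1, -2, -1] ⊗ [3, 0, -2] + [3, 1] ⊗ [1, -2, 1] ⊗ [-2, 3, 0], so rank(T) ≤ 2.
These bounds meet, so rank(T) = 2.

rank(T) = 2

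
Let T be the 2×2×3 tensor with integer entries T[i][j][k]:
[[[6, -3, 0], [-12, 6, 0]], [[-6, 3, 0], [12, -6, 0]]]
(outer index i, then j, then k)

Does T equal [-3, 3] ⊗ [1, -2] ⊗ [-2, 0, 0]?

Reconstruct entry (0,0,1) from the claimed factors: Σₗ aₗ[0]bₗ[0]cₗ[1] = (-3)·(1)·(0) = 0, but T[0,0,1] = -3. The claim is false.

No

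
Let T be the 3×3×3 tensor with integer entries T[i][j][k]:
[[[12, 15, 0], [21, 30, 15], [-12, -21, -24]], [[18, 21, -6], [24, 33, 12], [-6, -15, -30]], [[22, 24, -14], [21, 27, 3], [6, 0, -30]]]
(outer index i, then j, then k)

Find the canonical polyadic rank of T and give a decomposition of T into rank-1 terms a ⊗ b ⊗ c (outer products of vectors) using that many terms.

rank(T) = 2

Lower bound: the mode-2 unfolding of T (rows indexed by j, columns by (i,k) = (0,0), (0,1), (0,2), (1,0), (1,1), (1,2), (2,0), (2,1), (2,2)) is [[12, 15, 0, 18, 21, -6, 22, 24, -14], [21, 30, 15, 24, 33, 12, 21, 27, 3], [-12, -21, -24, -6, -15, -30, 6, 0, -30]].
There the 2×2 minor on rows j ∈ {0, 1}, columns (i,k) ∈ {(0,0), (0,1)} is det [[12, 15], [21, 30]] = 45 ≠ 0, so this unfolding has rank ≥ 2; CP rank is at least every unfolding rank, so rank(T) ≥ 2. (Flattening ranks never certify an upper bound on CP rank; for that we must actually write T with 2 rank-1 terms.)
Upper bound — finding two terms. Write S_k = T[:,:,k] for the frontal slices: S₀ = [[12, 21, -12], [18, 24, -6], [22, 21, 6]], S₁ = [[15, 30, -21], [21, 33, -15], [24, 27, 0]], S₂ = [[0, 15, -24], [-6, 12, -30], [-14, 3, -30]].
If T = a₁ ⊗ b₁ ⊗ c₁ + a₂ ⊗ b₂ ⊗ c₂ then each S_k = c₁[k]·a₁b₁ᵀ + c₂[k]·a₂b₂ᵀ. S₀ and S₁ are linearly independent, so a₁b₁ᵀ and a₂b₂ᵀ must span the same plane of matrices: they are the rank-1 matrices of the form x·S₀ + y·S₁.
The 2×2 minor of x·S₀ + y·S₁ on rows {0,1}, columns {0,1} is −90·x² − 225·xy − 135·y² = (-45)·(2·x + 3·y)(x + y), vanishing at (x:y) = (3:-2) and (1:-1).
M₁ = 3·S₀ − 2·S₁ = [[6, 3, 6], [12, 6, 12], [18, 9, 18]] = 3·[1, 2, 3][2, 1, 2]ᵀ and M₂ = S₀ − S₁ = [[-3, -9, 9], [-3, -9, 9], [-2, -6, 6]] = −[3, 3, 2][1, 3, -3]ᵀ, so take a₁ = [1, 2, 3], b₁ = [2, 1, 2], a₂ = [3, 3, 2], b₂ = [1, 3, -3].
Each slice is an integer combination of E₁ = a₁b₁ᵀ and E₂ = a₂b₂ᵀ: S₀ = 3·E₁ + 2·E₂, S₁ = 3·E₁ + 3·E₂, S₂ = −3·E₁ + 2·E₂; reading off coefficients, c₁ = [3, 3, -3] and c₂ = [2, 3, 2].
Hence T = [1, 2, 3] ⊗ [2, 1, 2] ⊗ [3, 3, -3] + [3, 3, 2] ⊗ [1, 3, -3] ⊗ [2, 3, 2], so rank(T) ≤ 2.
These bounds meet, so rank(T) = 2.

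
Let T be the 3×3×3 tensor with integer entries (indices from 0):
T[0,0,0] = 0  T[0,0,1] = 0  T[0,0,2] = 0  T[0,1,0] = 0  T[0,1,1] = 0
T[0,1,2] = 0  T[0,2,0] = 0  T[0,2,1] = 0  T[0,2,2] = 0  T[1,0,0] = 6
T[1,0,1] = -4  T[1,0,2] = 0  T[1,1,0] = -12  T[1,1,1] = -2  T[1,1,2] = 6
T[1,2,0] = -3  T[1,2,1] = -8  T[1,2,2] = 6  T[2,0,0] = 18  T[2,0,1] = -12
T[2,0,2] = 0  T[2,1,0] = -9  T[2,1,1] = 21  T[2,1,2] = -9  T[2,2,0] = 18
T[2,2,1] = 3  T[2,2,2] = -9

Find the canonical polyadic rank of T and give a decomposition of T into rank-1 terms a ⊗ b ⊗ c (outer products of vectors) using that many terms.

rank(T) = 2

Lower bound: in the mode-2 unfolding of T (rows indexed by j, columns by (i,k)) the 2×2 minor on rows j ∈ {0, 1}, columns (i,k) ∈ {(1,0), (1,1)} is det [[6, -4], [-12, -2]] = -60 ≠ 0, so that unfolding has rank ≥ 2 and hence rank(T) ≥ 2 (CP rank is at least every unfolding rank, though it can be larger).
Upper bound: with S_k = T[:,:,k], the two rank-1 terms a₁b₁ᵀ, a₂b₂ᵀ are the rank-1 members of the pencil x·S₀ + y·S₁.
The 2×2 minor of x·S₀ + y·S₁ on rows {1,2}, columns {0,1} is 162·x² + 54·xy − 108·y² = 54·(3·x − 2·y)(x + y), vanishing at (x:y) = (2:3) and (1:-1).
M₁ = 2·S₀ + 3·S₁ = [[0, 0, 0], [0, -30, -30], [0, 45, 45]] = (-15)·(0, 2, -3)(0, 1, 1)ᵀ and M₂ = S₀ − S₁ = [[0, 0, 0], [10, -10, 5], [30, -30, 15]] = 5·(0, 1, 3)(2, -2, 1)ᵀ, so take a₁ = (0, 2, -3), b₁ = (0, 1, 1), a₂ = (0, 1, 3), b₂ = (2, -2, 1).
Each slice is an integer combination of E₁ = a₁b₁ᵀ and E₂ = a₂b₂ᵀ: S₀ = −3·E₁ + 3·E₂, S₁ = −3·E₁ − 2·E₂, S₂ = 3·E₁; reading off coefficients, c₁ = (-3, -3, 3) and c₂ = (3, -2, 0).
Hence T = (0, 2, -3) ⊗ (0, 1, 1) ⊗ (-3, -3, 3) + (0, 1, 3) ⊗ (2, -2, 1) ⊗ (3, -2, 0), so rank(T) ≤ 2.
These bounds meet, so rank(T) = 2.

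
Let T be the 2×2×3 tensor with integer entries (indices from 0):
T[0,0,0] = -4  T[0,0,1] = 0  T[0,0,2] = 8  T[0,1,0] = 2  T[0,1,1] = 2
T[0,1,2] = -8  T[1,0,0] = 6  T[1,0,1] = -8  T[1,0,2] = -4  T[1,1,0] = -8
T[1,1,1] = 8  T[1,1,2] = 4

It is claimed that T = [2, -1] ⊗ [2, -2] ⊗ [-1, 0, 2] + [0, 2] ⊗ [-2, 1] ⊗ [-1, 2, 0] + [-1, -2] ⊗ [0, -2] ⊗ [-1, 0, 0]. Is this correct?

Reconstruct entry (0,1,1) from the claimed factors: Σₗ aₗ[0]bₗ[1]cₗ[1] = (2)·(-2)·(0) + (0)·(1)·(2) + (-1)·(-2)·(0) = 0, but T[0,1,1] = 2. The claim is false.

No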